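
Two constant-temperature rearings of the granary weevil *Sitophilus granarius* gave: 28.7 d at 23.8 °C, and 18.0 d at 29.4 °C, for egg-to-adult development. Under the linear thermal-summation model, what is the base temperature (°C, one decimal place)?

14.4 °C

Under the model K = D·(T − T_b), so D₁·(T₁ − T_b) = D₂·(T₂ − T_b).
28.7·(23.8 − T_b) = 18.0·(29.4 − T_b)
T_b = (28.7·23.8 − 18.0·29.4) / (28.7 − 18.0) = 153.86 / 10.7 = 14.379 °C ≈ 14.4 °C.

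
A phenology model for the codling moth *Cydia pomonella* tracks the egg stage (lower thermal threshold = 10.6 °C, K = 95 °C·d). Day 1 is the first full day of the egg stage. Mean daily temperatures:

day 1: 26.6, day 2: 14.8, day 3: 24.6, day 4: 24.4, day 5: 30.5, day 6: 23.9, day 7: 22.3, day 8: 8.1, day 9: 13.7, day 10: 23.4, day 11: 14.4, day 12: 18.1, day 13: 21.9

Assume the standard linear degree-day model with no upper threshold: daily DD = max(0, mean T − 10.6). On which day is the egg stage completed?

Daily DD above 10.6 °C: 16.0, 4.2, 14.0, 13.8, 19.9, 13.3, 11.7, 0.0, 3.1, 12.8, 3.8, 7.5, 11.3.
Cumulative: 16.0, 20.2, 34.2, 48.0, 67.9, 81.2, 92.9, 92.9, 96.0, 108.8, 112.6, 120.1, 131.4.
The total first reaches 95 DD on day 9.

day 9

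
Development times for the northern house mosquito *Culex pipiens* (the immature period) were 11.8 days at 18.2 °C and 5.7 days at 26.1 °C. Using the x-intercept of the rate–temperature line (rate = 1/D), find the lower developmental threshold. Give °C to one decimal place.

Equal thermal constants: D₁(T₁ − T_b) = D₂(T₂ − T_b).
11.8·(18.2 − T_b) = 5.7·(26.1 − T_b)
T_b = (11.8·18.2 − 5.7·26.1) / (11.8 − 5.7) = 65.99 / 6.1 = 10.818 °C ≈ 10.8 °C.

10.8 °C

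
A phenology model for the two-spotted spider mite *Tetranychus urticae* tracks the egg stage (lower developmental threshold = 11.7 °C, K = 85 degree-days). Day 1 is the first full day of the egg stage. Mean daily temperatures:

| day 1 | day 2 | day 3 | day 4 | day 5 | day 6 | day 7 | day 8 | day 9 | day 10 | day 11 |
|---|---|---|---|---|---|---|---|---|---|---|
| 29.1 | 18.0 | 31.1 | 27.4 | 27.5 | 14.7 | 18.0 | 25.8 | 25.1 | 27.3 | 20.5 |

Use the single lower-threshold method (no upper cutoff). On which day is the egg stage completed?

day 8

Daily DD above 11.7 °C: 17.4, 6.3, 19.4, 15.7, 15.8, 3.0, 6.3, 14.1, 13.4, 15.6, 8.8.
Cumulative: 17.4, 23.7, 43.1, 58.8, 74.6, 77.6, 83.9, 98.0, 111.4, 127.0, 135.8.
The total first reaches 85 DD on day 8.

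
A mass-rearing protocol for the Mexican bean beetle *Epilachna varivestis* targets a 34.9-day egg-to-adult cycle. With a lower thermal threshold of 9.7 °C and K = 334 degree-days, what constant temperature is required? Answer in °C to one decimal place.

Required daily accumulation = 334 / 34.9 = 9.570 DD/day.
T = T_base + 9.570 = 9.7 + 9.570 = 19.270 ≈ 19.3 °C.

19.3 °C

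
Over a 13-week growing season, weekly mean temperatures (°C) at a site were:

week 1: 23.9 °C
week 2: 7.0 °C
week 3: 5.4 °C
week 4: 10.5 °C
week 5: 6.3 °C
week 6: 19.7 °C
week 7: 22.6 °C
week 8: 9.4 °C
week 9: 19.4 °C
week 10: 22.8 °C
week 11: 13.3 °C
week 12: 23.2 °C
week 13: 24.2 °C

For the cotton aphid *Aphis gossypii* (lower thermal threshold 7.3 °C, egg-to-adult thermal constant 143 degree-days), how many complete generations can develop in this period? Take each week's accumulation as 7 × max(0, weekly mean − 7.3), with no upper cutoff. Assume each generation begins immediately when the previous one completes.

5 generations

Weekly DD (7 × max(0, T̄ − 7.3)): 116.2, 0.0, 0.0, 22.4, 0.0, 86.8, 107.1, 14.7, 84.7, 108.5, 42.0, 111.3, 118.3.
Season total = 812.0 DD.
Complete generations = ⌊812.0 / 143⌋ = 5.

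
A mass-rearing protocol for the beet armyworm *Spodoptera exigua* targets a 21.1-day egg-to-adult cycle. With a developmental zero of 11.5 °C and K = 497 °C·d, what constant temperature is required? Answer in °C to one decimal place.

35.1 °C

Required daily accumulation = 497 / 21.1 = 23.555 DD/day.
T = T_base + 23.555 = 11.5 + 23.555 = 35.055 ≈ 35.1 °C.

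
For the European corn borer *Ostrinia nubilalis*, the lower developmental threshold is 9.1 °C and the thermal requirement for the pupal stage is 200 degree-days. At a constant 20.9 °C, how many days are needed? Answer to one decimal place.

16.9 days

Daily accumulation = 20.9 − 9.1 = 11.8 DD/day.
Duration = 200 / 11.8 = 16.949 ≈ 16.9 days.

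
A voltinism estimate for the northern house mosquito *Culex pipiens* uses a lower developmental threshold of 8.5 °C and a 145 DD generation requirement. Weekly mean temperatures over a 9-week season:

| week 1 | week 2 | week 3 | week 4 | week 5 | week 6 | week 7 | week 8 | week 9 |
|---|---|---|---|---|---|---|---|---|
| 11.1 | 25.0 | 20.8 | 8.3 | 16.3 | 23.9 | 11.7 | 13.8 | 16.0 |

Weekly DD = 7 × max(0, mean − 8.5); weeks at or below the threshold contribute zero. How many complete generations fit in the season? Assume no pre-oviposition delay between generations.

Weekly DD (7 × max(0, T̄ − 8.5)): 18.2, 115.5, 86.1, 0.0, 54.6, 107.8, 22.4, 37.1, 52.5.
Season total = 494.2 DD.
Complete generations = ⌊494.2 / 145⌋ = 3.

3 generations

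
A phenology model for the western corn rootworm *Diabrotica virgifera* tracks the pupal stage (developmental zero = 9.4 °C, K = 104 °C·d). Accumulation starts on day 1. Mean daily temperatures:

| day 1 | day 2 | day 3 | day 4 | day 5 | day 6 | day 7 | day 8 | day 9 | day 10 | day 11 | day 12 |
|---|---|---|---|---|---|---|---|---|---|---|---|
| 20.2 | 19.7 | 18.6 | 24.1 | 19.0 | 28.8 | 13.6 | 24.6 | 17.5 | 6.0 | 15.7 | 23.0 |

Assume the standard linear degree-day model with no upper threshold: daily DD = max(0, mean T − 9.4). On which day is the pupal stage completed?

Daily DD above 9.4 °C: 10.8, 10.3, 9.2, 14.7, 9.6, 19.4, 4.2, 15.2, 8.1, 0.0, 6.3, 13.6.
Cumulative: 10.8, 21.1, 30.3, 45.0, 54.6, 74.0, 78.2, 93.4, 101.5, 101.5, 107.8, 121.4.
The total first reaches 104 DD on day 11.

day 11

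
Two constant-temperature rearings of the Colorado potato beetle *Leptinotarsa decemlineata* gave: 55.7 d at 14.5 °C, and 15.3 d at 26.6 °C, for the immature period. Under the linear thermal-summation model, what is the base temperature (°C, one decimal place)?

Linear rate model ⇒ the product D·(T − T_b) is constant across temperatures.
55.7·(14.5 − T_b) = 15.3·(26.6 − T_b)
T_b = (55.7·14.5 − 15.3·26.6) / (55.7 − 15.3) = 400.67 / 40.4 = 9.918 °C ≈ 9.9 °C.

9.9 °C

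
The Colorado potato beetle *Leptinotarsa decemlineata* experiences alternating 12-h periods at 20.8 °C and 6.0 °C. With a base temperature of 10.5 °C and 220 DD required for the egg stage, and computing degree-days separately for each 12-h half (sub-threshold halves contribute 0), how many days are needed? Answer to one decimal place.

Day half: max(0, 20.8 − 10.5) × 0.5 = 10.3 × 0.5 = 5.15 DD.
Night half: max(0, 6.0 − 10.5) × 0.5 = 0.0 × 0.5 = 0.00 DD.
Per 24 h: 5.15 DD/day.
Duration = 220 / 5.15 = 42.718 ≈ 42.7 days.

42.7 days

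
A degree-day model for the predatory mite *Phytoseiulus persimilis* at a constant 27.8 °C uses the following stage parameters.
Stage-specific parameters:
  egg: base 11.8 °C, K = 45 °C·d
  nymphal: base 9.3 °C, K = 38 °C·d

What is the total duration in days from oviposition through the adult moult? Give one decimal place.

4.9 days

egg: 45 / (27.8 − 11.8) = 45 / 16.0 = 2.812 d.
nymphal: 38 / (27.8 − 9.3) = 38 / 18.5 = 2.054 d.
Sum = 4.867 ≈ 4.9 days.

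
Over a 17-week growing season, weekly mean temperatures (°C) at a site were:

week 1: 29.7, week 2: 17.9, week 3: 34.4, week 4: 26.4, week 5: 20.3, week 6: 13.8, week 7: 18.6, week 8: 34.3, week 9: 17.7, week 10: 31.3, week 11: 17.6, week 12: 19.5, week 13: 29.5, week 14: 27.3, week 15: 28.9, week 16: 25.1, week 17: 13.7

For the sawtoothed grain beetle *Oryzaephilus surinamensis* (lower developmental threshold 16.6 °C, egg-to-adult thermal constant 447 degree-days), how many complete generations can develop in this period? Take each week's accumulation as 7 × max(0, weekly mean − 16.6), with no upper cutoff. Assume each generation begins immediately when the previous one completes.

Weekly DD (7 × max(0, T̄ − 16.6)): 91.7, 9.1, 124.6, 68.6, 25.9, 0.0, 14.0, 123.9, 7.7, 102.9, 7.0, 20.3, 90.3, 74.9, 86.1, 59.5, 0.0.
Season total = 906.5 DD.
Complete generations = ⌊906.5 / 447⌋ = 2.

2 generations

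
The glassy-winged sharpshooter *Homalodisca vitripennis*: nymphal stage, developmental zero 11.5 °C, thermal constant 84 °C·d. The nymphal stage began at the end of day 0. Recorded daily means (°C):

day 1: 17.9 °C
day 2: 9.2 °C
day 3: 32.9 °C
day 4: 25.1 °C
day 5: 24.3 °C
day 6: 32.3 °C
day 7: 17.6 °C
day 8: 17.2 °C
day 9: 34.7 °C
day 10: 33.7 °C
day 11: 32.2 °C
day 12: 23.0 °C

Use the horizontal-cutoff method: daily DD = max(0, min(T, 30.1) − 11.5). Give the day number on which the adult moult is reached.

Daily DD above 11.5 °C (capped at 18.6): 6.4, 0.0, 18.6, 13.6, 12.8, 18.6, 6.1, 5.7, 18.6, 18.6, 18.6, 11.5.
Cumulative: 6.4, 6.4, 25.0, 38.6, 51.4, 70.0, 76.1, 81.8, 100.4, 119.0, 137.6, 149.1.
The total first reaches 84 DD on day 9.

day 9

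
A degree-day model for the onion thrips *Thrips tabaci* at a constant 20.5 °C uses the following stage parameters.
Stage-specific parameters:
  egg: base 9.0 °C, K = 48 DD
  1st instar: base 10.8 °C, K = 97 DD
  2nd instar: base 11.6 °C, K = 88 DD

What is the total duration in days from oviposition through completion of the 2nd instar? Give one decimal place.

24.1 days

egg: 48 / (20.5 − 9.0) = 48 / 11.5 = 4.174 d.
1st instar: 97 / (20.5 − 10.8) = 97 / 9.7 = 10.000 d.
2nd instar: 88 / (20.5 − 11.6) = 88 / 8.9 = 9.888 d.
Sum = 24.062 ≈ 24.1 days.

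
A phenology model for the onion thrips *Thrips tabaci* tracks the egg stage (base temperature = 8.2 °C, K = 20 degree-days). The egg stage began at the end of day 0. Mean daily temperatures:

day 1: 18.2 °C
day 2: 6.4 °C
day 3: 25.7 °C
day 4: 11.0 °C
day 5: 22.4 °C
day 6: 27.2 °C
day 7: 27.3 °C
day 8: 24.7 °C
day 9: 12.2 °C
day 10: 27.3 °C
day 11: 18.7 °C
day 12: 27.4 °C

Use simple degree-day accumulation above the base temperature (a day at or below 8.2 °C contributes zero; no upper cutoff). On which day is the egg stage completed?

day 3

Daily DD above 8.2 °C: 10.0, 0.0, 17.5, 2.8, 14.2, 19.0, 19.1, 16.5, 4.0, 19.1, 10.5, 19.2.
Cumulative: 10.0, 10.0, 27.5, 30.3, 44.5, 63.5, 82.6, 99.1, 103.1, 122.2, 132.7, 151.9.
The total first reaches 20 DD on day 3.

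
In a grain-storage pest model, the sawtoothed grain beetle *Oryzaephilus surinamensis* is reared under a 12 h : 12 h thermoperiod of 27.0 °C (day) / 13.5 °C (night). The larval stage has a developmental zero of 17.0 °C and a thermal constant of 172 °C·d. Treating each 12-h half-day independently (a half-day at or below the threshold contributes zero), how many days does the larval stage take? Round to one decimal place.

Day half: max(0, 27.0 − 17.0) × 0.5 = 10.0 × 0.5 = 5.00 DD.
Night half: max(0, 13.5 − 17.0) × 0.5 = 0.0 × 0.5 = 0.00 DD.
Per 24 h: 5.00 DD/day.
Duration = 172 / 5.00 = 34.400 ≈ 34.4 days.

34.4 days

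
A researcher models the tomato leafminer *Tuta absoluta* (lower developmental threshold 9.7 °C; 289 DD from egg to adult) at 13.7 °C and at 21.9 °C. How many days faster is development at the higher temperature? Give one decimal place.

48.6 days

At 13.7 °C: 289 / (13.7 − 9.7) = 289 / 4.0 = 72.250 d.
At 21.9 °C: 289 / (21.9 − 9.7) = 289 / 12.2 = 23.689 d.
Difference = |72.250 − 23.689| = 48.561 ≈ 48.6 days.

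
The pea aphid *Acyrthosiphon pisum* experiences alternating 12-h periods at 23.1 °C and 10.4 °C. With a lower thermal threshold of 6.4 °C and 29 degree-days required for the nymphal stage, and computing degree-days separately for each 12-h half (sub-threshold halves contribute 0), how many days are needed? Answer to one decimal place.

Day half: max(0, 23.1 − 6.4) × 0.5 = 16.7 × 0.5 = 8.35 DD.
Night half: max(0, 10.4 − 6.4) × 0.5 = 4.0 × 0.5 = 2.00 DD.
Per 24 h: 10.35 DD/day.
Duration = 29 / 10.35 = 2.802 ≈ 2.8 days.

2.8 days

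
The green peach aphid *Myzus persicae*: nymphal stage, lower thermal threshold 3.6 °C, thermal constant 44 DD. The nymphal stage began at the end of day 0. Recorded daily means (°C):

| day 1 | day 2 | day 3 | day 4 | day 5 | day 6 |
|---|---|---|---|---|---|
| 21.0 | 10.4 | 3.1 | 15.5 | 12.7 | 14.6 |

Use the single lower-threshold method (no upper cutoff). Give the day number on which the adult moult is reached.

day 5

Daily DD above 3.6 °C: 17.4, 6.8, 0.0, 11.9, 9.1, 11.0.
Cumulative: 17.4, 24.2, 24.2, 36.1, 45.2, 56.2.
The total first reaches 44 DD on day 5.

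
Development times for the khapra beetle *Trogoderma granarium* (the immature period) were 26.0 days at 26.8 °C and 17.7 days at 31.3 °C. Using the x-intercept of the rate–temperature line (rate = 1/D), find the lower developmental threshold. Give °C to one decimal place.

17.2 °C

Under the model K = D·(T − T_b), so D₁·(T₁ − T_b) = D₂·(T₂ − T_b).
26.0·(26.8 − T_b) = 17.7·(31.3 − T_b)
T_b = (26.0·26.8 − 17.7·31.3) / (26.0 − 17.7) = 142.79 / 8.3 = 17.204 °C ≈ 17.2 °C.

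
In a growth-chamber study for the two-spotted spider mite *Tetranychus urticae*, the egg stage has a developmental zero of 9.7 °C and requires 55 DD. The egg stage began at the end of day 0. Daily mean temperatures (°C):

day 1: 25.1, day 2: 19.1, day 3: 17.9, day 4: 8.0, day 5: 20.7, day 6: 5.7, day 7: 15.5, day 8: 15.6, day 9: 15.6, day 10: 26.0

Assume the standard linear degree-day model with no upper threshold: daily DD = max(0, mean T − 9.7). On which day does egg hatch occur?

Daily DD above 9.7 °C: 15.4, 9.4, 8.2, 0.0, 11.0, 0.0, 5.8, 5.9, 5.9, 16.3.
Cumulative: 15.4, 24.8, 33.0, 33.0, 44.0, 44.0, 49.8, 55.7, 61.6, 77.9.
The total first reaches 55 DD on day 8.

day 8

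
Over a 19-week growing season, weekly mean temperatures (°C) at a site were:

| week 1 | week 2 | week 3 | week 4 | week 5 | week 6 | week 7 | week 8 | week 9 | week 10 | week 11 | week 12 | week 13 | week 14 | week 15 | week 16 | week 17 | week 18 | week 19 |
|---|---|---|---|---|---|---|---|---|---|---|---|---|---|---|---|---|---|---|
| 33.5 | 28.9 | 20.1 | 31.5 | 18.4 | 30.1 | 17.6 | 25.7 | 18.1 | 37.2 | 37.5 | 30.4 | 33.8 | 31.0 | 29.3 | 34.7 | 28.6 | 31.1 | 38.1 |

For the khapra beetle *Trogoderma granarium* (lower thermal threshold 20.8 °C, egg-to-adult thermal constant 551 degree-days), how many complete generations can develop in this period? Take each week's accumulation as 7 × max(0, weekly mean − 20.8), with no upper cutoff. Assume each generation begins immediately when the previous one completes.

2 generations

Weekly DD (7 × max(0, T̄ − 20.8)): 88.9, 56.7, 0.0, 74.9, 0.0, 65.1, 0.0, 34.3, 0.0, 114.8, 116.9, 67.2, 91.0, 71.4, 59.5, 97.3, 54.6, 72.1, 121.1.
Season total = 1185.8 DD.
Complete generations = ⌊1185.8 / 551⌋ = 2.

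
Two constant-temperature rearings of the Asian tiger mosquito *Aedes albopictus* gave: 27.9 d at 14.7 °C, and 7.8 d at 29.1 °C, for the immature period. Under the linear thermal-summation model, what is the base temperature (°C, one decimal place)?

9.1 °C

Linear rate model ⇒ the product D·(T − T_b) is constant across temperatures.
27.9·(14.7 − T_b) = 7.8·(29.1 − T_b)
T_b = (27.9·14.7 − 7.8·29.1) / (27.9 − 7.8) = 183.15 / 20.1 = 9.112 °C ≈ 9.1 °C.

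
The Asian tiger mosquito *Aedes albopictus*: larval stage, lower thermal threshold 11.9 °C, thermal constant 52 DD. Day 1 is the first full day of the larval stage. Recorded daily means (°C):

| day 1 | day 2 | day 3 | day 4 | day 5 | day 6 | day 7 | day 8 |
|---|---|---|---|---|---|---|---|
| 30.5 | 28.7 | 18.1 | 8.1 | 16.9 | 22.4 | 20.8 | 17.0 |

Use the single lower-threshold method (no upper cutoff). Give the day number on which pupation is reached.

Daily DD above 11.9 °C: 18.6, 16.8, 6.2, 0.0, 5.0, 10.5, 8.9, 5.1.
Cumulative: 18.6, 35.4, 41.6, 41.6, 46.6, 57.1, 66.0, 71.1.
The total first reaches 52 DD on day 6.

day 6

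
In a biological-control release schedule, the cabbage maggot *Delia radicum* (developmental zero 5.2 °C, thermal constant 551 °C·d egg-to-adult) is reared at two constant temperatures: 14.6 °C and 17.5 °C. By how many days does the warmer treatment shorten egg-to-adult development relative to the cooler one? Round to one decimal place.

At 14.6 °C: 551 / (14.6 − 5.2) = 551 / 9.4 = 58.617 d.
At 17.5 °C: 551 / (17.5 − 5.2) = 551 / 12.3 = 44.797 d.
Difference = |58.617 − 44.797| = 13.820 ≈ 13.8 days.

13.8 days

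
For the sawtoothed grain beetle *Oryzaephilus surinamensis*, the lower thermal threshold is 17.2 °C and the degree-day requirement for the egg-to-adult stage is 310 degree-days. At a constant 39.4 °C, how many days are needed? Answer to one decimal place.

Daily accumulation = 39.4 − 17.2 = 22.2 DD/day.
Duration = 310 / 22.2 = 13.964 ≈ 14.0 days.

14.0 days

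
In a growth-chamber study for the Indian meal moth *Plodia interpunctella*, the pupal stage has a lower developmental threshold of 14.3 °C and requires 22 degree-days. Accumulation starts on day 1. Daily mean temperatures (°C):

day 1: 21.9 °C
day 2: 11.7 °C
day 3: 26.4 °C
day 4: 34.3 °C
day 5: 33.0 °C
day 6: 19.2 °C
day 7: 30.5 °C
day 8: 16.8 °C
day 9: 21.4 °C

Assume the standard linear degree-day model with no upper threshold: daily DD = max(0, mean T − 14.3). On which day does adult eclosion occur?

Daily DD above 14.3 °C: 7.6, 0.0, 12.1, 20.0, 18.7, 4.9, 16.2, 2.5, 7.1.
Cumulative: 7.6, 7.6, 19.7, 39.7, 58.4, 63.3, 79.5, 82.0, 89.1.
The total first reaches 22 DD on day 4.

day 4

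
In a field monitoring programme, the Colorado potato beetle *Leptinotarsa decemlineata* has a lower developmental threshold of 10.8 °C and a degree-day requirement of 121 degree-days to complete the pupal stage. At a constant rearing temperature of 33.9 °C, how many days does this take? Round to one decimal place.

5.2 days

Daily accumulation = 33.9 − 10.8 = 23.1 DD/day.
Duration = 121 / 23.1 = 5.238 ≈ 5.2 days.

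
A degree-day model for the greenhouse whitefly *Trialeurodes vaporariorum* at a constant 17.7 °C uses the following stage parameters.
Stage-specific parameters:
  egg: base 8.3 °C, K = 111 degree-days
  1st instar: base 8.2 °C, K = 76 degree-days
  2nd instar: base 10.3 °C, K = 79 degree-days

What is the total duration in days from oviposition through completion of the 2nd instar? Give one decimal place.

egg: 111 / (17.7 − 8.3) = 111 / 9.4 = 11.809 d.
1st instar: 76 / (17.7 − 8.2) = 76 / 9.5 = 8.000 d.
2nd instar: 79 / (17.7 − 10.3) = 79 / 7.4 = 10.676 d.
Sum = 30.484 ≈ 30.5 days.

30.5 days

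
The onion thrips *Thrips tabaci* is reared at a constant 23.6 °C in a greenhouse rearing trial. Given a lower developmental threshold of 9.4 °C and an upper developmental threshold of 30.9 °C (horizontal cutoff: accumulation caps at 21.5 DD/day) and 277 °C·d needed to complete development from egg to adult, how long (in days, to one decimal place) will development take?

19.5 days

Daily accumulation = 23.6 − 9.4 = 14.2 DD/day.
Duration = 277 / 14.2 = 19.507 ≈ 19.5 days.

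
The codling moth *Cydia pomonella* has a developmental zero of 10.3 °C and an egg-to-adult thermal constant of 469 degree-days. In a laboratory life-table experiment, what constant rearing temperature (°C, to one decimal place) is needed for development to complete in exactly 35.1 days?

23.7 °C

Required daily accumulation = 469 / 35.1 = 13.362 DD/day.
T = T_base + 13.362 = 10.3 + 13.362 = 23.662 ≈ 23.7 °C.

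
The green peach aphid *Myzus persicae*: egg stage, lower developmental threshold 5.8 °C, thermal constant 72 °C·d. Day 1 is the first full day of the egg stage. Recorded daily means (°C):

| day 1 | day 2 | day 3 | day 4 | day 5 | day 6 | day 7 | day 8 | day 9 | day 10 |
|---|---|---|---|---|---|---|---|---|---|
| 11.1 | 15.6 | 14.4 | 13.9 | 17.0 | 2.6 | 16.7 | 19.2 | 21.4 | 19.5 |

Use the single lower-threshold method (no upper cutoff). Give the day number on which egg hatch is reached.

day 9

Daily DD above 5.8 °C: 5.3, 9.8, 8.6, 8.1, 11.2, 0.0, 10.9, 13.4, 15.6, 13.7.
Cumulative: 5.3, 15.1, 23.7, 31.8, 43.0, 43.0, 53.9, 67.3, 82.9, 96.6.
The total first reaches 72 DD on day 9.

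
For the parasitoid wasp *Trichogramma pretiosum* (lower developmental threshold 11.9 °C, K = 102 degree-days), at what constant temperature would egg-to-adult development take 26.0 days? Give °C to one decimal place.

15.8 °C

Required daily accumulation = 102 / 26.0 = 3.923 DD/day.
T = T_base + 3.923 = 11.9 + 3.923 = 15.823 ≈ 15.8 °C.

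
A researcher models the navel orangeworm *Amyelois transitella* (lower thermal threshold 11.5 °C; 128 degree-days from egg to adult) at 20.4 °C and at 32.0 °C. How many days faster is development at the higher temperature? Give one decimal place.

At 20.4 °C: 128 / (20.4 − 11.5) = 128 / 8.9 = 14.382 d.
At 32.0 °C: 128 / (32.0 − 11.5) = 128 / 20.5 = 6.244 d.
Difference = |14.382 − 6.244| = 8.138 ≈ 8.1 days.

8.1 days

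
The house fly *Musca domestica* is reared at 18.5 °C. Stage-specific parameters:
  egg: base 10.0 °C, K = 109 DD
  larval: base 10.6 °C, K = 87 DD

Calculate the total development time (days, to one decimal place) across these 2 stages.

23.8 days

egg: 109 / (18.5 − 10.0) = 109 / 8.5 = 12.824 d.
larval: 87 / (18.5 − 10.6) = 87 / 7.9 = 11.013 d.
Sum = 23.836 ≈ 23.8 days.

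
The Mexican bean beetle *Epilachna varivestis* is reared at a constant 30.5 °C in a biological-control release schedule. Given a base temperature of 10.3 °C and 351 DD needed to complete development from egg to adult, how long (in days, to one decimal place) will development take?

Daily accumulation = 30.5 − 10.3 = 20.2 DD/day.
Duration = 351 / 20.2 = 17.376 ≈ 17.4 days.

17.4 days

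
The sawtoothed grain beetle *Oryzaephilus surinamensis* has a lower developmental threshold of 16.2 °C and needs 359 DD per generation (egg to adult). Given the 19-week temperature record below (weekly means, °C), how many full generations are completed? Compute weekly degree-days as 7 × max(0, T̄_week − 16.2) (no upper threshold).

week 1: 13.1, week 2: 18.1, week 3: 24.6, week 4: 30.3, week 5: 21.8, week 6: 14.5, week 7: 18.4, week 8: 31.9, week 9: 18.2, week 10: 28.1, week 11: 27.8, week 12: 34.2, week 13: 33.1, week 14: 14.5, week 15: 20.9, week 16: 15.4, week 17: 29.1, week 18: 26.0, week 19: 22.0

2 generations

Weekly DD (7 × max(0, T̄ − 16.2)): 0.0, 13.3, 58.8, 98.7, 39.2, 0.0, 15.4, 109.9, 14.0, 83.3, 81.2, 126.0, 118.3, 0.0, 32.9, 0.0, 90.3, 68.6, 40.6.
Season total = 990.5 DD.
Complete generations = ⌊990.5 / 359⌋ = 2.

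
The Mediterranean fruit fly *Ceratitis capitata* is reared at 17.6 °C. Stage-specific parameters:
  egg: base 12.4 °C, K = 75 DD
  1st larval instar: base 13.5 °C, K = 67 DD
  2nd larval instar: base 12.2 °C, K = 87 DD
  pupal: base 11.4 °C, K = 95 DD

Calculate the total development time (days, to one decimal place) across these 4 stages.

62.2 days

egg: 75 / (17.6 − 12.4) = 75 / 5.2 = 14.423 d.
1st larval instar: 67 / (17.6 − 13.5) = 67 / 4.1 = 16.341 d.
2nd larval instar: 87 / (17.6 − 12.2) = 87 / 5.4 = 16.111 d.
pupal: 95 / (17.6 − 11.4) = 95 / 6.2 = 15.323 d.
Sum = 62.198 ≈ 62.2 days.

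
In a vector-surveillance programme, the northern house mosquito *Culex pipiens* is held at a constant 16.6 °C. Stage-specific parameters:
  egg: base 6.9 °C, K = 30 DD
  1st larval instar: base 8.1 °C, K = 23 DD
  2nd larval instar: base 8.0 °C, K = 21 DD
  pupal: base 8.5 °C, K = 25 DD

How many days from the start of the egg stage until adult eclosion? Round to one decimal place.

11.3 days

egg: 30 / (16.6 − 6.9) = 30 / 9.7 = 3.093 d.
1st larval instar: 23 / (16.6 − 8.1) = 23 / 8.5 = 2.706 d.
2nd larval instar: 21 / (16.6 − 8.0) = 21 / 8.6 = 2.442 d.
pupal: 25 / (16.6 − 8.5) = 25 / 8.1 = 3.086 d.
Sum = 11.327 ≈ 11.3 days.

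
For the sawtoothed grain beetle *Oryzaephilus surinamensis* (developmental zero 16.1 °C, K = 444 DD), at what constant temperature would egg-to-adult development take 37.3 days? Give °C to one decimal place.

28.0 °C

Required daily accumulation = 444 / 37.3 = 11.903 DD/day.
T = T_base + 11.903 = 16.1 + 11.903 = 28.003 ≈ 28.0 °C.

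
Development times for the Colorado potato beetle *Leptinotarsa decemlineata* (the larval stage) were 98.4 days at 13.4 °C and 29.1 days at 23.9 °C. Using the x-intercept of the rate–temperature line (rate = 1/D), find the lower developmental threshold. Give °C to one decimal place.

Equal thermal constants: D₁(T₁ − T_b) = D₂(T₂ − T_b).
98.4·(13.4 − T_b) = 29.1·(23.9 − T_b)
T_b = (98.4·13.4 − 29.1·23.9) / (98.4 − 29.1) = 623.07 / 69.3 = 8.991 °C ≈ 9.0 °C.

9.0 °C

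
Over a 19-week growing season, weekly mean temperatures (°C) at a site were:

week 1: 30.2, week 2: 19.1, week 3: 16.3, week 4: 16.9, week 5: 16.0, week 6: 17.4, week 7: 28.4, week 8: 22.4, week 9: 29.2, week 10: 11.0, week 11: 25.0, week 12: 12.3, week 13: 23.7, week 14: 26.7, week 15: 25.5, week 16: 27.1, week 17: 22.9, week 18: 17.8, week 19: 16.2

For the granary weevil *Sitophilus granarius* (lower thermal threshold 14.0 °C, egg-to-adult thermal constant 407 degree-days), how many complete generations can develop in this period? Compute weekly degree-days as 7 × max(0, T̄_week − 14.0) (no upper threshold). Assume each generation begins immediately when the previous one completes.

Weekly DD (7 × max(0, T̄ − 14.0)): 113.4, 35.7, 16.1, 20.3, 14.0, 23.8, 100.8, 58.8, 106.4, 0.0, 77.0, 0.0, 67.9, 88.9, 80.5, 91.7, 62.3, 26.6, 15.4.
Season total = 999.6 DD.
Complete generations = ⌊999.6 / 407⌋ = 2.

2 generations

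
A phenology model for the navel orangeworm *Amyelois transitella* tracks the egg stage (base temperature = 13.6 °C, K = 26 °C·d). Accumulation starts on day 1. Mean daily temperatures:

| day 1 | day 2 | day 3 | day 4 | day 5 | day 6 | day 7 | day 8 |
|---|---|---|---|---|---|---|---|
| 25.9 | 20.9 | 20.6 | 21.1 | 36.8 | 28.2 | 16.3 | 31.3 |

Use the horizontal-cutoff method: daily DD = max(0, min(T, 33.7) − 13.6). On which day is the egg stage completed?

Daily DD above 13.6 °C (capped at 20.1): 12.3, 7.3, 7.0, 7.5, 20.1, 14.6, 2.7, 17.7.
Cumulative: 12.3, 19.6, 26.6, 34.1, 54.2, 68.8, 71.5, 89.2.
The total first reaches 26 DD on day 3.

day 3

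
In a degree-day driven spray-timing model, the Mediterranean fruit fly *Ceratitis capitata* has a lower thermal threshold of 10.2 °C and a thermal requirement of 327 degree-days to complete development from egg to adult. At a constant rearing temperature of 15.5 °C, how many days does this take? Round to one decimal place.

61.7 days

Daily accumulation = 15.5 − 10.2 = 5.3 DD/day.
Duration = 327 / 5.3 = 61.698 ≈ 61.7 days.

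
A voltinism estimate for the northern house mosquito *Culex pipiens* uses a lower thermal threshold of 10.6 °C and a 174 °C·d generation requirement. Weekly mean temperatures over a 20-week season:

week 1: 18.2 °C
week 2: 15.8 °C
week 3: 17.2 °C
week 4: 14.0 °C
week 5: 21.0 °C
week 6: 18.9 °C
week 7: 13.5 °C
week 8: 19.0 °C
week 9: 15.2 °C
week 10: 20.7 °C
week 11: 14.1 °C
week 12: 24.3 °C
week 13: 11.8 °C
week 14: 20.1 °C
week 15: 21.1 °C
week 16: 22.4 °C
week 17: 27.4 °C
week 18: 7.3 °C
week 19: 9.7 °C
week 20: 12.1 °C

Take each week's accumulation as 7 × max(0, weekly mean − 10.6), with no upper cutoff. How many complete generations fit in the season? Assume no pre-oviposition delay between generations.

5 generations

Weekly DD (7 × max(0, T̄ − 10.6)): 53.2, 36.4, 46.2, 23.8, 72.8, 58.1, 20.3, 58.8, 32.2, 70.7, 24.5, 95.9, 8.4, 66.5, 73.5, 82.6, 117.6, 0.0, 0.0, 10.5.
Season total = 952.0 DD.
Complete generations = ⌊952.0 / 174⌋ = 5.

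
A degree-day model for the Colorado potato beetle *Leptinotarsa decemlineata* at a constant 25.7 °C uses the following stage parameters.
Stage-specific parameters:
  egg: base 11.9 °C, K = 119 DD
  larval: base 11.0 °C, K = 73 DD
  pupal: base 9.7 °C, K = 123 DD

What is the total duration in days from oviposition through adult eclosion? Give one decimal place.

21.3 days

egg: 119 / (25.7 − 11.9) = 119 / 13.8 = 8.623 d.
larval: 73 / (25.7 − 11.0) = 73 / 14.7 = 4.966 d.
pupal: 123 / (25.7 − 9.7) = 123 / 16.0 = 7.688 d.
Sum = 21.277 ≈ 21.3 days.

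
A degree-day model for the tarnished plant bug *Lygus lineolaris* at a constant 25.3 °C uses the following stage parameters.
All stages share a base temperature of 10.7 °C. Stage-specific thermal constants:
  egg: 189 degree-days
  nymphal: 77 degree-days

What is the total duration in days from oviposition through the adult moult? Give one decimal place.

18.2 days

Daily accumulation at 25.3 °C = 25.3 − 10.7 = 14.6 DD/day.
Total K = 189 + 77 = 266 DD.
Total duration = 266 / 14.6 = 18.219 ≈ 18.2 days.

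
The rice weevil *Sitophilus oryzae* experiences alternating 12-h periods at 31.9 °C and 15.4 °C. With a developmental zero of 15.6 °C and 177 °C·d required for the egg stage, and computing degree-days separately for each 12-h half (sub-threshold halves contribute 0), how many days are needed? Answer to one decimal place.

21.7 days

Day half: max(0, 31.9 − 15.6) × 0.5 = 16.3 × 0.5 = 8.15 DD.
Night half: max(0, 15.4 − 15.6) × 0.5 = 0.0 × 0.5 = 0.00 DD.
Per 24 h: 8.15 DD/day.
Duration = 177 / 8.15 = 21.718 ≈ 21.7 days.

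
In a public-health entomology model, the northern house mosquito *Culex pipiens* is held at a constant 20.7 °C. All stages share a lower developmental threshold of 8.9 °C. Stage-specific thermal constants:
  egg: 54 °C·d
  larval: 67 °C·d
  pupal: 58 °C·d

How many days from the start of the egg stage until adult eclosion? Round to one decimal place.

15.2 days

Daily accumulation at 20.7 °C = 20.7 − 8.9 = 11.8 DD/day.
Total K = 54 + 67 + 58 = 179 DD.
Total duration = 179 / 11.8 = 15.169 ≈ 15.2 days.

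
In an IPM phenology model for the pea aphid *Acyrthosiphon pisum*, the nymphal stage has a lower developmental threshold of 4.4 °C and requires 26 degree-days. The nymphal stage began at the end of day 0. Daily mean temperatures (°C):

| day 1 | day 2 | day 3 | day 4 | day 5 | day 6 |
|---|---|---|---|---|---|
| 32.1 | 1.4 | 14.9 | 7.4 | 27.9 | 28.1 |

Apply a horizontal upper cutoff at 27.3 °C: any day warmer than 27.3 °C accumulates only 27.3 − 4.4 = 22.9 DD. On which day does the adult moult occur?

day 3

Daily DD above 4.4 °C (capped at 22.9): 22.9, 0.0, 10.5, 3.0, 22.9, 22.9.
Cumulative: 22.9, 22.9, 33.4, 36.4, 59.3, 82.2.
The total first reaches 26 DD on day 3.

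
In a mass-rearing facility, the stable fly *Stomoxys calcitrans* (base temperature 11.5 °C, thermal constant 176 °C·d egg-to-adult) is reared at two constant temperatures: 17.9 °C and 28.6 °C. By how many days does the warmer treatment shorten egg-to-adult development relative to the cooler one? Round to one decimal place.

17.2 days

At 17.9 °C: 176 / (17.9 − 11.5) = 176 / 6.4 = 27.500 d.
At 28.6 °C: 176 / (28.6 − 11.5) = 176 / 17.1 = 10.292 d.
Difference = |27.500 − 10.292| = 17.208 ≈ 17.2 days.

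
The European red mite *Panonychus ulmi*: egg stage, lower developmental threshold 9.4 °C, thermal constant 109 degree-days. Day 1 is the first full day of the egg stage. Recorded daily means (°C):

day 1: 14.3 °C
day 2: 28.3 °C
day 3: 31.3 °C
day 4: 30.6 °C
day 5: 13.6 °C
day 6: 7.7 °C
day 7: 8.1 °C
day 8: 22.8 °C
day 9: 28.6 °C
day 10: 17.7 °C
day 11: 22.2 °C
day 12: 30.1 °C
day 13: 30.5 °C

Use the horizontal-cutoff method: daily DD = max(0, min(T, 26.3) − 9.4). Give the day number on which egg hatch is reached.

Daily DD above 9.4 °C (capped at 16.9): 4.9, 16.9, 16.9, 16.9, 4.2, 0.0, 0.0, 13.4, 16.9, 8.3, 12.8, 16.9, 16.9.
Cumulative: 4.9, 21.8, 38.7, 55.6, 59.8, 59.8, 59.8, 73.2, 90.1, 98.4, 111.2, 128.1, 145.0.
The total first reaches 109 DD on day 11.

day 11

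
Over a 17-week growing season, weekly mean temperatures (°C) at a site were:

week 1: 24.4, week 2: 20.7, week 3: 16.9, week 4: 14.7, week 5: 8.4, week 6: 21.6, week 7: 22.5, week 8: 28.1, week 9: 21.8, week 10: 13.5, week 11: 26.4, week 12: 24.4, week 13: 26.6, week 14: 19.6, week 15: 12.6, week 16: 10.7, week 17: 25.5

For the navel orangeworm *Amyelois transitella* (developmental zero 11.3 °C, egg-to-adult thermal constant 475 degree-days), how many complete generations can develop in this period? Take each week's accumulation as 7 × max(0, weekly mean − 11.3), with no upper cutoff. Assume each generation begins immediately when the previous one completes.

Weekly DD (7 × max(0, T̄ − 11.3)): 91.7, 65.8, 39.2, 23.8, 0.0, 72.1, 78.4, 117.6, 73.5, 15.4, 105.7, 91.7, 107.1, 58.1, 9.1, 0.0, 99.4.
Season total = 1048.6 DD.
Complete generations = ⌊1048.6 / 475⌋ = 2.

2 generations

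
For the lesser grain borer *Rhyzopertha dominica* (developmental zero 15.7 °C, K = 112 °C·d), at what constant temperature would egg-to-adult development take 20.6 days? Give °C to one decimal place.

Required daily accumulation = 112 / 20.6 = 5.437 DD/day.
T = T_base + 5.437 = 15.7 + 5.437 = 21.137 ≈ 21.1 °C.

21.1 °C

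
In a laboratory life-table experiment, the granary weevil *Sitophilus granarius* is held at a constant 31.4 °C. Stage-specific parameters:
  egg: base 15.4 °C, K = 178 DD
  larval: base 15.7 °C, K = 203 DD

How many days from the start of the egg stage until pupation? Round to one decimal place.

egg: 178 / (31.4 − 15.4) = 178 / 16.0 = 11.125 d.
larval: 203 / (31.4 − 15.7) = 203 / 15.7 = 12.930 d.
Sum = 24.055 ≈ 24.1 days.

24.1 days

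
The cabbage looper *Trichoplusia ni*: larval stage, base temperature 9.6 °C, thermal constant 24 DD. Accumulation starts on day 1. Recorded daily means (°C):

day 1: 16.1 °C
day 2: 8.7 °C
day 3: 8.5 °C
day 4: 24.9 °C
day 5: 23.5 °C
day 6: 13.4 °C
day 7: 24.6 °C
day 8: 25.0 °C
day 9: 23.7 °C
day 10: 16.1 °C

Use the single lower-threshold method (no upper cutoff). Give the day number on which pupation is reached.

Daily DD above 9.6 °C: 6.5, 0.0, 0.0, 15.3, 13.9, 3.8, 15.0, 15.4, 14.1, 6.5.
Cumulative: 6.5, 6.5, 6.5, 21.8, 35.7, 39.5, 54.5, 69.9, 84.0, 90.5.
The total first reaches 24 DD on day 5.

day 5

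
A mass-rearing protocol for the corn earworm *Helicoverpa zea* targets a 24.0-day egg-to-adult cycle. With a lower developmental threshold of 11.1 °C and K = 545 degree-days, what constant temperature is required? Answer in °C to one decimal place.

33.8 °C

Required daily accumulation = 545 / 24.0 = 22.708 DD/day.
T = T_base + 22.708 = 11.1 + 22.708 = 33.808 ≈ 33.8 °C.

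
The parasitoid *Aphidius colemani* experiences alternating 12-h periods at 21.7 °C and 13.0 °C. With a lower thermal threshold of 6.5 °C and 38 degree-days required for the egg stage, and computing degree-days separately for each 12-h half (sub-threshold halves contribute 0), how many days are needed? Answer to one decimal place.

Day half: max(0, 21.7 − 6.5) × 0.5 = 15.2 × 0.5 = 7.60 DD.
Night half: max(0, 13.0 − 6.5) × 0.5 = 6.5 × 0.5 = 3.25 DD.
Per 24 h: 10.85 DD/day.
Duration = 38 / 10.85 = 3.502 ≈ 3.5 days.

3.5 days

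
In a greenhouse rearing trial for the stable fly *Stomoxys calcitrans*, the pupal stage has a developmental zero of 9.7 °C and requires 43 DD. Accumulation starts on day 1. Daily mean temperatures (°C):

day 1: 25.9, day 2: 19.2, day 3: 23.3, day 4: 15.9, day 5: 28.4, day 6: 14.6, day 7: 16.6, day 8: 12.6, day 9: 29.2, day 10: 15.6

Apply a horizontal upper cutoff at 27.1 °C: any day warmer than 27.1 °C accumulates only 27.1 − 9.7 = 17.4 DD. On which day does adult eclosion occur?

Daily DD above 9.7 °C (capped at 17.4): 16.2, 9.5, 13.6, 6.2, 17.4, 4.9, 6.9, 2.9, 17.4, 5.9.
Cumulative: 16.2, 25.7, 39.3, 45.5, 62.9, 67.8, 74.7, 77.6, 95.0, 100.9.
The total first reaches 43 DD on day 4.

day 4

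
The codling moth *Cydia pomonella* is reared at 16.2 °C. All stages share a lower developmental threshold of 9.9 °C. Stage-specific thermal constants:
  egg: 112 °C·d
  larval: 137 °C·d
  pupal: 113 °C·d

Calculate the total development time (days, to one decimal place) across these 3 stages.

57.5 days

Daily accumulation at 16.2 °C = 16.2 − 9.9 = 6.3 DD/day.
Total K = 112 + 137 + 113 = 362 DD.
Total duration = 362 / 6.3 = 57.460 ≈ 57.5 days.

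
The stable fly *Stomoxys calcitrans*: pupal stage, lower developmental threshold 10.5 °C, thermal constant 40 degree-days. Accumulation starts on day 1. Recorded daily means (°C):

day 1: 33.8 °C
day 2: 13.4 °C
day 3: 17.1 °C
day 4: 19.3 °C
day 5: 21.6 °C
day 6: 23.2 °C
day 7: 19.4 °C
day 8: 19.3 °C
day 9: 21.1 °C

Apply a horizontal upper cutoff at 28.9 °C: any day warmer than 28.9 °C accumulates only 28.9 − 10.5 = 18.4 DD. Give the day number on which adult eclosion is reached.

day 5

Daily DD above 10.5 °C (capped at 18.4): 18.4, 2.9, 6.6, 8.8, 11.1, 12.7, 8.9, 8.8, 10.6.
Cumulative: 18.4, 21.3, 27.9, 36.7, 47.8, 60.5, 69.4, 78.2, 88.8.
The total first reaches 40 DD on day 5.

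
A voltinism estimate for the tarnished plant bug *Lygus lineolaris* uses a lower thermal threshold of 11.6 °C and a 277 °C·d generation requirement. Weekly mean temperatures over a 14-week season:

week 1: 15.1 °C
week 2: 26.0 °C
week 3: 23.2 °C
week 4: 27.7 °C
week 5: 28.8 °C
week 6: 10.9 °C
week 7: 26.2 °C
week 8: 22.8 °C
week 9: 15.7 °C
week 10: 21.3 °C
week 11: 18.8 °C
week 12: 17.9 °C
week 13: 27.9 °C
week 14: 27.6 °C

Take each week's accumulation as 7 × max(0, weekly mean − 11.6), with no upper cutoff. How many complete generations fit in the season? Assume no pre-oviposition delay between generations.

3 generations

Weekly DD (7 × max(0, T̄ − 11.6)): 24.5, 100.8, 81.2, 112.7, 120.4, 0.0, 102.2, 78.4, 28.7, 67.9, 50.4, 44.1, 114.1, 112.0.
Season total = 1037.4 DD.
Complete generations = ⌊1037.4 / 277⌋ = 3.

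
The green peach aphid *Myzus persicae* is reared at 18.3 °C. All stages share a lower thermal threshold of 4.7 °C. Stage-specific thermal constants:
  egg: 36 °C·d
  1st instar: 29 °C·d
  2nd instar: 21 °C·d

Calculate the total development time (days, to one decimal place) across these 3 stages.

Daily accumulation at 18.3 °C = 18.3 − 4.7 = 13.6 DD/day.
Total K = 36 + 29 + 21 = 86 DD.
Total duration = 86 / 13.6 = 6.324 ≈ 6.3 days.

6.3 days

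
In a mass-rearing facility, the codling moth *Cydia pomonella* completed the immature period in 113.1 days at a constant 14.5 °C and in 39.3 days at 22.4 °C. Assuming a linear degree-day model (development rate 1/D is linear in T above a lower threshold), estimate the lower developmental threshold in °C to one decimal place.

Under the model K = D·(T − T_b), so D₁·(T₁ − T_b) = D₂·(T₂ − T_b).
113.1·(14.5 − T_b) = 39.3·(22.4 − T_b)
T_b = (113.1·14.5 − 39.3·22.4) / (113.1 − 39.3) = 759.63 / 73.8 = 10.293 °C ≈ 10.3 °C.

10.3 °C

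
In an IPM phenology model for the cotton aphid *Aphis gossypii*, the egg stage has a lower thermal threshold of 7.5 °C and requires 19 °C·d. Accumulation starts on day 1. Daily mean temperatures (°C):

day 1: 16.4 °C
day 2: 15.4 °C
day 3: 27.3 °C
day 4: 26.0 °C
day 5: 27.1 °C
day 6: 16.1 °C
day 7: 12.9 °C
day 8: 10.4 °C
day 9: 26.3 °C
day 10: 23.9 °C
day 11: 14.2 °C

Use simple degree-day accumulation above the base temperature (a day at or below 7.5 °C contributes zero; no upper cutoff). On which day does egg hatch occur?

Daily DD above 7.5 °C: 8.9, 7.9, 19.8, 18.5, 19.6, 8.6, 5.4, 2.9, 18.8, 16.4, 6.7.
Cumulative: 8.9, 16.8, 36.6, 55.1, 74.7, 83.3, 88.7, 91.6, 110.4, 126.8, 133.5.
The total first reaches 19 DD on day 3.

day 3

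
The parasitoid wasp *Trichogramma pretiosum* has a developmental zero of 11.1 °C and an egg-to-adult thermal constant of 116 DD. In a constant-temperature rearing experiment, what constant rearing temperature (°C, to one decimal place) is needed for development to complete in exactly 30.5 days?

Required daily accumulation = 116 / 30.5 = 3.803 DD/day.
T = T_base + 3.803 = 11.1 + 3.803 = 14.903 ≈ 14.9 °C.

14.9 °C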